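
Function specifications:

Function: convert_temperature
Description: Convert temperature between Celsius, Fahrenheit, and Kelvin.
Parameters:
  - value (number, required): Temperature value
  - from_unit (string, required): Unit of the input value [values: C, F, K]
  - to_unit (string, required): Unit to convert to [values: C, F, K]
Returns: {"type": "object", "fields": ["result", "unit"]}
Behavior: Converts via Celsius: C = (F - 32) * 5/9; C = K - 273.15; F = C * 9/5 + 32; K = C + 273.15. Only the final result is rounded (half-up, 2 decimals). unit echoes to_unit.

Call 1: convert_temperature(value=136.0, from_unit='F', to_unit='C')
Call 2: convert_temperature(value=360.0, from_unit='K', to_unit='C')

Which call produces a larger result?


Call 1:
  To C: (136 - 32) * 5/9 = 57.777778
  Target is C: 57.777778
  Round to 2 decimals: 57.78
  -> 57.78 C
Call 2:
  To C: 360 - 273.15 = 86.85
  Target is C: 86.85
  Round to 2 decimals: 86.85
  -> 86.85 C
Call 2 (86.85 C)


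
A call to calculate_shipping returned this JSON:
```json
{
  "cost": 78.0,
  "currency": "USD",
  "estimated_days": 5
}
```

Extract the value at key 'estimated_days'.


5


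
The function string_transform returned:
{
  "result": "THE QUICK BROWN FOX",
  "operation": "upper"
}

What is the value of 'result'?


THE QUICK BROWN FOX


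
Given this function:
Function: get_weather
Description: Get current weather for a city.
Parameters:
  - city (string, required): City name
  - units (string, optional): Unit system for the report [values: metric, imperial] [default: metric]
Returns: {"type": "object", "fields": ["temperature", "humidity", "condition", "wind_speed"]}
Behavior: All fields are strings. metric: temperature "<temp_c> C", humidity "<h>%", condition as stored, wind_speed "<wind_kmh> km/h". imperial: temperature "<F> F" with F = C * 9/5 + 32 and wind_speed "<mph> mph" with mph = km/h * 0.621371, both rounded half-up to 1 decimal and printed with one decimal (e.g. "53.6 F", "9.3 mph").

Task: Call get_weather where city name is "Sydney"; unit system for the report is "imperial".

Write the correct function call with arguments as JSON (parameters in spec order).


Mapping each described value to its parameter name:
  'City name' -> city = "Sydney"
  'Unit system for the report' -> units = "imperial"
get_weather({"city": "Sydney", "units": "imperial"})


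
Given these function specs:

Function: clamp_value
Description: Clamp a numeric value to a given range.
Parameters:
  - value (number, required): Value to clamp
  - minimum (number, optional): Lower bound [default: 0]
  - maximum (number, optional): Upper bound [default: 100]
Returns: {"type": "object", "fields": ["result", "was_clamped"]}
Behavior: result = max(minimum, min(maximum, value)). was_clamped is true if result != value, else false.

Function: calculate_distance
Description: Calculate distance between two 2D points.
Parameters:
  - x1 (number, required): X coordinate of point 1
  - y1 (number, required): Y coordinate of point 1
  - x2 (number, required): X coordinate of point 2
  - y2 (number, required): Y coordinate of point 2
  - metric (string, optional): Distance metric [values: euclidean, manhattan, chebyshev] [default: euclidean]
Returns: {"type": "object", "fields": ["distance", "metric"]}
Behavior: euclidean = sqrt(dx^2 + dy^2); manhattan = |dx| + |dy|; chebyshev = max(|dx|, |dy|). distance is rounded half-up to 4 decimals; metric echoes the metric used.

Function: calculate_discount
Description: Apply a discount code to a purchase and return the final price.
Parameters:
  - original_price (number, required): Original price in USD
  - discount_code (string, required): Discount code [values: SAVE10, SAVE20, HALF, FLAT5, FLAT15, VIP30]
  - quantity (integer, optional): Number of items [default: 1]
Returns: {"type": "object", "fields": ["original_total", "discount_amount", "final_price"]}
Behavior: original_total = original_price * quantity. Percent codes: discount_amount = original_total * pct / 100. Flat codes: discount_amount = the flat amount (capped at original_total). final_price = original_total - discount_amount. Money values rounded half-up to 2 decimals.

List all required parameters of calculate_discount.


Parameters of calculate_discount and their required/optional flag:
  original_price: required
  discount_code: required
  quantity: optional
discount_code, original_price


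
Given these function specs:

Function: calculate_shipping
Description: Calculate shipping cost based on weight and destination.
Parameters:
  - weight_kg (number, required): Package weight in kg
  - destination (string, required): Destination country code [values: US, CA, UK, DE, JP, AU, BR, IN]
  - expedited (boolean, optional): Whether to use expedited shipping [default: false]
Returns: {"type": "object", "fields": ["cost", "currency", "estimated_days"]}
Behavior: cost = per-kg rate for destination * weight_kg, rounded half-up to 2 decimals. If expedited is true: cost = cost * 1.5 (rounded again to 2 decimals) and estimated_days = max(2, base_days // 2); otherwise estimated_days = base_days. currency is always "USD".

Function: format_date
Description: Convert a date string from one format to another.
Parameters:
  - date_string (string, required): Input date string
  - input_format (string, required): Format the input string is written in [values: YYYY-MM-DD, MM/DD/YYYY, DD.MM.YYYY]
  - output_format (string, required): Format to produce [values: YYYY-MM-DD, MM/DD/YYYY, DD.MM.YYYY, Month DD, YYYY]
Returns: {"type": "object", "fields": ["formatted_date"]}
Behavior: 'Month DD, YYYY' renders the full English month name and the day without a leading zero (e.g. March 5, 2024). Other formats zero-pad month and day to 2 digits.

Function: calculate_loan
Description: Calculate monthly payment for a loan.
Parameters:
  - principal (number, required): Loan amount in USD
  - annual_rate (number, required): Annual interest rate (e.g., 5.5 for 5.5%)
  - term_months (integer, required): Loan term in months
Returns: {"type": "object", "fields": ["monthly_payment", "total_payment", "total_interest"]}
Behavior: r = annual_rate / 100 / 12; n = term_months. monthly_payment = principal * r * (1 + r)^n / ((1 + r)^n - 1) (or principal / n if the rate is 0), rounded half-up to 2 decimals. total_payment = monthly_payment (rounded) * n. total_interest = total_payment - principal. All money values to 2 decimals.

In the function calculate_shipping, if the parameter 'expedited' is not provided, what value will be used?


The calculate_shipping spec declares:
  - expedited (boolean, optional): Whether to use expedited shipping [default: false]
Default:
false


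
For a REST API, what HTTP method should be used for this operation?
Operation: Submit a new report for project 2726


GET = read, POST = create, PUT = update/replace, DELETE = remove
This operation is a create.
POST


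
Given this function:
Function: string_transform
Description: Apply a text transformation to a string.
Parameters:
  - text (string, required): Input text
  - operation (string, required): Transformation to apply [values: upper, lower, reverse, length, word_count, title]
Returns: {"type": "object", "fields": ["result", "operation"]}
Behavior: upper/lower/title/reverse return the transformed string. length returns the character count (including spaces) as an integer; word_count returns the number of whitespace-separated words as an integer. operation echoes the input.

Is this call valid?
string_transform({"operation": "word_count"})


Checking required parameters...
Missing required parameter: text
Invalid - missing required parameter 'text'


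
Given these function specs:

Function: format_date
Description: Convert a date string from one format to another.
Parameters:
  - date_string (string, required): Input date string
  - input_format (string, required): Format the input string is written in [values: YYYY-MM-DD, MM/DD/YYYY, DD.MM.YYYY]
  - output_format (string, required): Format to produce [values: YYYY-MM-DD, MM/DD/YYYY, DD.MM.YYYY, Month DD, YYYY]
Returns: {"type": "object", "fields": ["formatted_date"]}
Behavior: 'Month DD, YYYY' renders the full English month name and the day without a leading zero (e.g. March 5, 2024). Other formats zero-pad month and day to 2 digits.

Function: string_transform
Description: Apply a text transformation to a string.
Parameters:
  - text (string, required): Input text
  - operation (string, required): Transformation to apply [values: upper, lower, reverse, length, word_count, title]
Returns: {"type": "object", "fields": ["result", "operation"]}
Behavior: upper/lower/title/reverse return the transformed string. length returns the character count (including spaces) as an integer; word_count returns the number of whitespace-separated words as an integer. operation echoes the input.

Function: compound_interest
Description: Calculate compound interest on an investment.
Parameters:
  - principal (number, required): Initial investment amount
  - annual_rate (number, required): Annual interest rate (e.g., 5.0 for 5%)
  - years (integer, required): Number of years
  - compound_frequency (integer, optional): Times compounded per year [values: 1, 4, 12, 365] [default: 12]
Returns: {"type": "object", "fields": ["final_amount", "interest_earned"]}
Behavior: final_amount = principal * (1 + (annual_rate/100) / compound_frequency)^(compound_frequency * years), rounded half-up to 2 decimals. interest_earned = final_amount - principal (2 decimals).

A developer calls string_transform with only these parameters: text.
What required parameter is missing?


Required parameters: text, operation
Provided: text
Missing: operation
operation


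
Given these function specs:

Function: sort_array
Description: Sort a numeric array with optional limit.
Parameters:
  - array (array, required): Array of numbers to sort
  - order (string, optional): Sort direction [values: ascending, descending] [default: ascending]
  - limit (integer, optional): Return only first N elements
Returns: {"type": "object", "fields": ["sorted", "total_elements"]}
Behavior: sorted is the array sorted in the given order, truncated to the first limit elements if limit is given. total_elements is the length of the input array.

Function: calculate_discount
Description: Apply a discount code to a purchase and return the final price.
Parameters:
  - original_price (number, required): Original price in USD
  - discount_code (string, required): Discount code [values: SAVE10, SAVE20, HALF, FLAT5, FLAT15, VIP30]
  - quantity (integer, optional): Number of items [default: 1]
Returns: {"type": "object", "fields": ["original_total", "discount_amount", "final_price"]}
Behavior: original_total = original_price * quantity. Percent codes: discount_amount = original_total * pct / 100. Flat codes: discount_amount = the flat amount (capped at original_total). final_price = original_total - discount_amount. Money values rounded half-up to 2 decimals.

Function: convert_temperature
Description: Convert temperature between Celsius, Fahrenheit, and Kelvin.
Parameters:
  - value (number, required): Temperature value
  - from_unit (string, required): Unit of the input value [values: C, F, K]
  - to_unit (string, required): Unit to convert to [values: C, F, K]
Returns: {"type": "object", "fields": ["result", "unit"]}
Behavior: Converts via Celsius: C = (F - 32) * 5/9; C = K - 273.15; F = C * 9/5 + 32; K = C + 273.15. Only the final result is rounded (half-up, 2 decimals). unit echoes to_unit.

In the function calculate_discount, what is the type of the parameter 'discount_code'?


The calculate_discount spec declares:
  - discount_code (string, required): Discount code [values: SAVE10, SAVE20, HALF, FLAT5, FLAT15, VIP30]
Type:
string


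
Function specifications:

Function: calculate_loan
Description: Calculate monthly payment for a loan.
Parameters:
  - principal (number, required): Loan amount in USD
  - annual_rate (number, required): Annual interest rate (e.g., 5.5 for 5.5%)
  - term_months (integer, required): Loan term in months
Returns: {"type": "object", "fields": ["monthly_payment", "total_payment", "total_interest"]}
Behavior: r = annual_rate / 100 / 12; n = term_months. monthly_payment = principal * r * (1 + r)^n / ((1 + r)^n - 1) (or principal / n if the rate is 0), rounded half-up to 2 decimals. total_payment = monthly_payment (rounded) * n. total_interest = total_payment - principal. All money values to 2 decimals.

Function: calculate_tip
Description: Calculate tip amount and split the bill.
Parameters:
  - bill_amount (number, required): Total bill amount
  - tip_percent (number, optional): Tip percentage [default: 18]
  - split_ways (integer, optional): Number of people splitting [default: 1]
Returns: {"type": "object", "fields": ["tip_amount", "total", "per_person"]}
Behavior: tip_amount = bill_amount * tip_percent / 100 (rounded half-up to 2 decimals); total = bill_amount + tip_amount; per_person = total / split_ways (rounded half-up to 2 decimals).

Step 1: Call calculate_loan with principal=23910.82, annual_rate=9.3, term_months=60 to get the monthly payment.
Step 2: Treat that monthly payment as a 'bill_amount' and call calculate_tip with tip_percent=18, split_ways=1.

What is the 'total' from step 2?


Step 1: calculate_loan(principal=23910.82, annual_rate=9.3, term_months=60)
  r = 9.3 / 100 / 12 = 0.00775 (keep full precision)
  (1 + r)^60 = 1.58916287
  monthly_payment = 23910.82 * 0.00775 * 1.58916287 / (1.58916287 - 1) = 499.837934 -> 499.84
  total_payment = 499.84 * 60 = 29990.40
  total_interest = 29990.40 - 23910.82 = 6079.58
  -> monthly_payment = 499.84
Step 2: calculate_tip(bill_amount=499.84, tip_percent=18, split_ways=1)
  tip_amount = 499.84 * 18/100 = 89.9712 -> 89.97
  total = 499.84 + 89.97 = 589.81
  per_person = 589.81 / 1 = 589.81 -> 589.81
  -> total = 589.81
$589.81


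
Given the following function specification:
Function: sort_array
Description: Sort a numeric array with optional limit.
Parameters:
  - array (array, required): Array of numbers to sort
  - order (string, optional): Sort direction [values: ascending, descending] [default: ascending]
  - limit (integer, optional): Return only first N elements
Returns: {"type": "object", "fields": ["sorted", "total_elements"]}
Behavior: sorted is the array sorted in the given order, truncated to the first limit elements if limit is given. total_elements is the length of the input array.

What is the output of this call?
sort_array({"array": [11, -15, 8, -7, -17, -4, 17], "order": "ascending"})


sorted ascending: [-17, -15, -7, -4, 8, 11, 17]
total_elements = len(input) = 7
Output:
{"sorted": [-17, -15, -7, -4, 8, 11, 17], "total_elements": 7}


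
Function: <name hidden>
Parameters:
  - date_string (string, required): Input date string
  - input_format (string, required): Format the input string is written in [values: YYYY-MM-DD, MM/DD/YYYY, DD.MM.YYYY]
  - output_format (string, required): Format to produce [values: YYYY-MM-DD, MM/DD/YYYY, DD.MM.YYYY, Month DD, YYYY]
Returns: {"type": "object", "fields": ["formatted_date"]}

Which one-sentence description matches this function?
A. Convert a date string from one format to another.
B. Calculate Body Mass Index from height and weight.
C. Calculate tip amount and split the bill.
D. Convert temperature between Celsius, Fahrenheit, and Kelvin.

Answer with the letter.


Parameters date_string, input_format, output_format and return ["formatted_date"] fit: Convert a date string from one format to another.
A


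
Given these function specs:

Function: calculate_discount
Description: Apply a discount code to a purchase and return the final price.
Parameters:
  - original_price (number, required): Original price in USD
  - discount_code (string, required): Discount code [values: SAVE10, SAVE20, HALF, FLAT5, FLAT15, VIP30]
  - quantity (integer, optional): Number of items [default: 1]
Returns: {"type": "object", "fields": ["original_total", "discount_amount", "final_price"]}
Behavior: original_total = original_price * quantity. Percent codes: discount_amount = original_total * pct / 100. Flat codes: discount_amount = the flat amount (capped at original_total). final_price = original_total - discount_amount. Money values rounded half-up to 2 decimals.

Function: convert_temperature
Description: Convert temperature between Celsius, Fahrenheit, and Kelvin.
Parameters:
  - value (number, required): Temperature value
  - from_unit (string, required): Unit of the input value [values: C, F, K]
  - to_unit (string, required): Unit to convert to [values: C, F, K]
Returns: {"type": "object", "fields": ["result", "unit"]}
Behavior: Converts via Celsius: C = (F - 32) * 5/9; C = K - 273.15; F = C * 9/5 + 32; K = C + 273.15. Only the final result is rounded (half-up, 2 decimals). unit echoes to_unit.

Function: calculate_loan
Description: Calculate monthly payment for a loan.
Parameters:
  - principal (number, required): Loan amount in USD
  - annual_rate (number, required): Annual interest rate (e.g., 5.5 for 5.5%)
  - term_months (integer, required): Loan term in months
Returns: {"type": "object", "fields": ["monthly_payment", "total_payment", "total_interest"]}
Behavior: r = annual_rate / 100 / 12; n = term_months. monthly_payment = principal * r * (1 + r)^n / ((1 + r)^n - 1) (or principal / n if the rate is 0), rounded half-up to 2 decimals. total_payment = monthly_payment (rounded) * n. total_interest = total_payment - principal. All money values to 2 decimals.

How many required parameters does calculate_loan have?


Parameters of calculate_loan: principal (required), annual_rate (required), term_months (required)
Required count:
3


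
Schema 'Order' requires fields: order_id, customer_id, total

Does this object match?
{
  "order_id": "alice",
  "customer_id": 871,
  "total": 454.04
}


Checking required fields... All present.
Valid - all required fields present


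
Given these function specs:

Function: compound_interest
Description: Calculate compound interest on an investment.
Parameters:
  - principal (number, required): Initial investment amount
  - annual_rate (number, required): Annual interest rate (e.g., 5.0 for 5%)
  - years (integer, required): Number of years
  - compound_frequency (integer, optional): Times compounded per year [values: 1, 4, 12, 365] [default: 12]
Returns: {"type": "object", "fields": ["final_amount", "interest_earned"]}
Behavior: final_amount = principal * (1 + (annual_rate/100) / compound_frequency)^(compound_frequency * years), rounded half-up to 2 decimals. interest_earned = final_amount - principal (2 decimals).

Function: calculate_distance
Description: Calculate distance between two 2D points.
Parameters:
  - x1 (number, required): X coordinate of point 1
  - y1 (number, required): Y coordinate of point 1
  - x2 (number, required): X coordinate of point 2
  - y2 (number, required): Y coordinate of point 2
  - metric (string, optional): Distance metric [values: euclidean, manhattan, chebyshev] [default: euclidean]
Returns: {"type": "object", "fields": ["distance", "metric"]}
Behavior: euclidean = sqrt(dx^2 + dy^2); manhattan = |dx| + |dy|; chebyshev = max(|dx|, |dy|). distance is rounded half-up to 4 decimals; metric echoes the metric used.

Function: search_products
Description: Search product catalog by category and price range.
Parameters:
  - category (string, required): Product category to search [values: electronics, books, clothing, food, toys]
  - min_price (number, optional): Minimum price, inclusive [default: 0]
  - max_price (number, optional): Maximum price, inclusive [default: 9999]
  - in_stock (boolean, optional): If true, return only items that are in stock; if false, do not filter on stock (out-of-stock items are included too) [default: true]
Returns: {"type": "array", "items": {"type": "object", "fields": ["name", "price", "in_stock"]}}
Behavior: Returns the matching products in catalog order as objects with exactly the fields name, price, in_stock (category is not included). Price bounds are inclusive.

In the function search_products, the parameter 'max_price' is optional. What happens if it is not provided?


The search_products spec declares:
  - max_price (number, optional): Maximum price, inclusive [default: 9999]
It defaults to 9999


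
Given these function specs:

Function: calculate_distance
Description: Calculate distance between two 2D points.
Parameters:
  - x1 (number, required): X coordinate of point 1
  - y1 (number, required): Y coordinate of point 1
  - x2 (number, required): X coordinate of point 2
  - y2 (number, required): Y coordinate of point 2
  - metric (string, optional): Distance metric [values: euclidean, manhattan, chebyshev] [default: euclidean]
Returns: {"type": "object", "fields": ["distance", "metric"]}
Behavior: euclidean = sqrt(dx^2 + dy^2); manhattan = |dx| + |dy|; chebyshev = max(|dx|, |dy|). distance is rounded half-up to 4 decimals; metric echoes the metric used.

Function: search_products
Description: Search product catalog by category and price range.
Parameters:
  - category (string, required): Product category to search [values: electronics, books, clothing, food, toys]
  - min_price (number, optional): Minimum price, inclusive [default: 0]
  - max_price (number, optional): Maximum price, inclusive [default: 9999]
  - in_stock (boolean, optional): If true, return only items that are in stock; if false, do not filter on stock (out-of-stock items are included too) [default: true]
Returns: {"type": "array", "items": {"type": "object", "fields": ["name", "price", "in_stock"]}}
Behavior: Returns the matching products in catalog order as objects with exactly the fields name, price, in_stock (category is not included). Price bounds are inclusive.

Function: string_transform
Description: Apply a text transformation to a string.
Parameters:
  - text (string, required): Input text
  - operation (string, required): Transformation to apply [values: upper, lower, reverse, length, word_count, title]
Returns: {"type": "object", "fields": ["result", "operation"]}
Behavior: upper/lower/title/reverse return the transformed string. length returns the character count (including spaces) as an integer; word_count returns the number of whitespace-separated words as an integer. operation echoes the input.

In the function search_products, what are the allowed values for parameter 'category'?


The search_products spec declares:
  - category (string, required): Product category to search [values: electronics, books, clothing, food, toys]
Allowed values:
electronics, books, clothing, food, toys


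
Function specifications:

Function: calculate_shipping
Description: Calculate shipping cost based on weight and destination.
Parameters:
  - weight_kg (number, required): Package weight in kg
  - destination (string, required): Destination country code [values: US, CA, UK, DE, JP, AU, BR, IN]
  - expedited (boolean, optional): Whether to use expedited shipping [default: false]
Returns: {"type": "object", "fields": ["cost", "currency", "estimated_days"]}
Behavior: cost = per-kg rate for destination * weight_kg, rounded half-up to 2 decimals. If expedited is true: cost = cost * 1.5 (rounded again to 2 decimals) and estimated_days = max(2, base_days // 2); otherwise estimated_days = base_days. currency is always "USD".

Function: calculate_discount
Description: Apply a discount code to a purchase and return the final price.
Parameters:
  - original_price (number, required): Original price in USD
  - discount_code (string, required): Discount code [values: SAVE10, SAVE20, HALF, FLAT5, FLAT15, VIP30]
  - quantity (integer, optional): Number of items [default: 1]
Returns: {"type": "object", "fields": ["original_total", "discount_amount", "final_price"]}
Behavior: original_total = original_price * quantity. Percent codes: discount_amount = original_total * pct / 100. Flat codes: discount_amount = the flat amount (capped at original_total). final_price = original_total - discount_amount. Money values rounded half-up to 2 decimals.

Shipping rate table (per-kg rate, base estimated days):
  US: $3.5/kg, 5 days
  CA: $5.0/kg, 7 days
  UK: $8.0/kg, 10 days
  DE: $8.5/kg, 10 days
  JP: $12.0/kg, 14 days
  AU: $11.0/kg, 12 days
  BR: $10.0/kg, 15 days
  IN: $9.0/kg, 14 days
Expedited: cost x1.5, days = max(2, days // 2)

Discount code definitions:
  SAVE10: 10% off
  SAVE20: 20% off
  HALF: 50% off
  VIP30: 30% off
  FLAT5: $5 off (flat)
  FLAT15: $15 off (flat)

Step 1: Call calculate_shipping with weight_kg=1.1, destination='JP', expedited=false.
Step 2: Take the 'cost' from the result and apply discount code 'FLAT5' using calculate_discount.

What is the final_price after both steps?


Step 1: calculate_shipping(weight_kg=1.1, destination=JP, expedited=false)
  Rate for JP: $12.0/kg, base 14 days
  cost = 12.0 * 1.1 = 13.2 -> 13.20
  expedited not set/false: estimated_days = 14
  -> cost = 13.20 USD
Step 2: calculate_discount(original_price=13.2, discount_code=FLAT5, quantity=1)
  original_total = 13.2 * 1 = 13.20
  FLAT5 = $5 flat: discount_amount = min(5.00, 13.20) = 5.00
  final_price = 13.20 - 5.00 = 8.20
  -> final_price = 8.20
$8.20


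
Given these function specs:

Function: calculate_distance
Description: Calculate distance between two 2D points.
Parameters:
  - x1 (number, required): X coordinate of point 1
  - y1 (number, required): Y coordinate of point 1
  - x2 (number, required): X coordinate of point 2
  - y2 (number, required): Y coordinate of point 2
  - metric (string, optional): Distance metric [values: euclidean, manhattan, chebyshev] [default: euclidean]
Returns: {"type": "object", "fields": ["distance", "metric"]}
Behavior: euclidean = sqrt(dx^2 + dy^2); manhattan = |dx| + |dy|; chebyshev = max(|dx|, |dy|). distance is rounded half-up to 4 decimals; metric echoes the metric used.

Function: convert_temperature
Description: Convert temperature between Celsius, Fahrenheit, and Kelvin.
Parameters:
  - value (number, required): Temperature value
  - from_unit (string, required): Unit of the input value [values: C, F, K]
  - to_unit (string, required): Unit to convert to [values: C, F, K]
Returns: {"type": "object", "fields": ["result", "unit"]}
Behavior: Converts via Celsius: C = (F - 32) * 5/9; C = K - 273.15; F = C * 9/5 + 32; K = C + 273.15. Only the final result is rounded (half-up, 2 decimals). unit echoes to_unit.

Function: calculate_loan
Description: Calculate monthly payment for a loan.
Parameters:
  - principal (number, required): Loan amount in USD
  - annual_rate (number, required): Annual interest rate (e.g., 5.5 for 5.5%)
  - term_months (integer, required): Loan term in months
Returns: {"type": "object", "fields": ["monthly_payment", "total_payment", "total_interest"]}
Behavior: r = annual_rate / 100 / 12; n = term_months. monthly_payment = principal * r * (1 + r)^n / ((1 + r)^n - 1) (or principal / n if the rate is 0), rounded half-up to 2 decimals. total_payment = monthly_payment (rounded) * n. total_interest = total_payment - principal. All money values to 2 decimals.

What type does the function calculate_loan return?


The calculate_loan spec declares Returns: {"type": "object", "fields": ["monthly_payment", "total_payment", "total_interest"]}
Type:
object


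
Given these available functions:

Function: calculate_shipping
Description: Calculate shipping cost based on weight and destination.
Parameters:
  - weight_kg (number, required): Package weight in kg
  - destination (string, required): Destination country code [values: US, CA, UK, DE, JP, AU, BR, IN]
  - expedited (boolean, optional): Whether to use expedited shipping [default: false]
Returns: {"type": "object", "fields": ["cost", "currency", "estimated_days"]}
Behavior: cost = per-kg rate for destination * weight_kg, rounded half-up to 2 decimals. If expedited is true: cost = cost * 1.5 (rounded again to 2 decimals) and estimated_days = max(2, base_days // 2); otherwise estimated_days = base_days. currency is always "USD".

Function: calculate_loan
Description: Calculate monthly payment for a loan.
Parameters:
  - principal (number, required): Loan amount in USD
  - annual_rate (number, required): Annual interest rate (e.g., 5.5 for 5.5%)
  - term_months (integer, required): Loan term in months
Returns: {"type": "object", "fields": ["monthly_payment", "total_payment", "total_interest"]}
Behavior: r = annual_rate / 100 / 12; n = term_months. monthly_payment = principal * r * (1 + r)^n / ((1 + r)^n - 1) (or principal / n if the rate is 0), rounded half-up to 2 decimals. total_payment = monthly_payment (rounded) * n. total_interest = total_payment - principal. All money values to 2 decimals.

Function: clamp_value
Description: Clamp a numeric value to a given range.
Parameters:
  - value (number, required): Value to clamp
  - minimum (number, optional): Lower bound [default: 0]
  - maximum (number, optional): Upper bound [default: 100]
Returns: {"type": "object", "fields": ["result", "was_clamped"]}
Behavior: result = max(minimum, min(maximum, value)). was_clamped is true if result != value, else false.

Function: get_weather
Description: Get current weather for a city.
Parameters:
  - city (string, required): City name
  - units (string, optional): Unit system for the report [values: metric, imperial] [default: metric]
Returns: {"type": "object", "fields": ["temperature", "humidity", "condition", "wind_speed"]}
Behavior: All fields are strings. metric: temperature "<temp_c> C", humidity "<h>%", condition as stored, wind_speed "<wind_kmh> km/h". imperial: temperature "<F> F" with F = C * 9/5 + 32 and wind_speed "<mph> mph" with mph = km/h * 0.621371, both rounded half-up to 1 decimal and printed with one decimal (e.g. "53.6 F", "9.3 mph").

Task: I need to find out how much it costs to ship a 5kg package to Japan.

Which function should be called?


The task needs a function whose description is: Calculate shipping cost based on weight and destination.
calculate_shipping


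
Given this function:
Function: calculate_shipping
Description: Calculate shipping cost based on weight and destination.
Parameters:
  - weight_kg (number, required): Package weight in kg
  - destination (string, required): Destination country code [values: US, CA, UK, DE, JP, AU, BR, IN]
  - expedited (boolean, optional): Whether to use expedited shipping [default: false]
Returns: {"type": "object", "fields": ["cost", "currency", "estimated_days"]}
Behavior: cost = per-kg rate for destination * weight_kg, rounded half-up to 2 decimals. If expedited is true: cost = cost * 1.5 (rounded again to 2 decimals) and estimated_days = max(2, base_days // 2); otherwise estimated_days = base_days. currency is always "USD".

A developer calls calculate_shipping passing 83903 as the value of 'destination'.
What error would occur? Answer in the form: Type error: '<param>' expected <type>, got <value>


Spec: 'destination' is declared as string; 83903 is an integer.
Type error: 'destination' expected string, got 83903


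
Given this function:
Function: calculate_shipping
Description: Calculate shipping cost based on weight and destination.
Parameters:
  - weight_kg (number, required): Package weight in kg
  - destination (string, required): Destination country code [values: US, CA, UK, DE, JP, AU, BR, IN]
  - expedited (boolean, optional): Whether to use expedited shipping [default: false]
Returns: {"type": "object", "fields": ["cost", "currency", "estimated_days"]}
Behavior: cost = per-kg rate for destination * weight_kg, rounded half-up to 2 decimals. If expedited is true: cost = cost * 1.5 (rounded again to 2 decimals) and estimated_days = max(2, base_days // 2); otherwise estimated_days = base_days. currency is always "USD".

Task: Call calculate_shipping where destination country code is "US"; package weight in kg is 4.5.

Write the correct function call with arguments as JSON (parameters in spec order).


Mapping each described value to its parameter name:
  'Destination country code' -> destination = "US"
  'Package weight in kg' -> weight_kg = 4.5
calculate_shipping({"weight_kg": 4.5, "destination": "US"})


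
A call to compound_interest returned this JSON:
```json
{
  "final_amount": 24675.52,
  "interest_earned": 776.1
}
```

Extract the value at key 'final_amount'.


24675.52


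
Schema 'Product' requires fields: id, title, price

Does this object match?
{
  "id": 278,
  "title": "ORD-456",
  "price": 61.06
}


Checking required fields... All present.
Valid - all required fields present


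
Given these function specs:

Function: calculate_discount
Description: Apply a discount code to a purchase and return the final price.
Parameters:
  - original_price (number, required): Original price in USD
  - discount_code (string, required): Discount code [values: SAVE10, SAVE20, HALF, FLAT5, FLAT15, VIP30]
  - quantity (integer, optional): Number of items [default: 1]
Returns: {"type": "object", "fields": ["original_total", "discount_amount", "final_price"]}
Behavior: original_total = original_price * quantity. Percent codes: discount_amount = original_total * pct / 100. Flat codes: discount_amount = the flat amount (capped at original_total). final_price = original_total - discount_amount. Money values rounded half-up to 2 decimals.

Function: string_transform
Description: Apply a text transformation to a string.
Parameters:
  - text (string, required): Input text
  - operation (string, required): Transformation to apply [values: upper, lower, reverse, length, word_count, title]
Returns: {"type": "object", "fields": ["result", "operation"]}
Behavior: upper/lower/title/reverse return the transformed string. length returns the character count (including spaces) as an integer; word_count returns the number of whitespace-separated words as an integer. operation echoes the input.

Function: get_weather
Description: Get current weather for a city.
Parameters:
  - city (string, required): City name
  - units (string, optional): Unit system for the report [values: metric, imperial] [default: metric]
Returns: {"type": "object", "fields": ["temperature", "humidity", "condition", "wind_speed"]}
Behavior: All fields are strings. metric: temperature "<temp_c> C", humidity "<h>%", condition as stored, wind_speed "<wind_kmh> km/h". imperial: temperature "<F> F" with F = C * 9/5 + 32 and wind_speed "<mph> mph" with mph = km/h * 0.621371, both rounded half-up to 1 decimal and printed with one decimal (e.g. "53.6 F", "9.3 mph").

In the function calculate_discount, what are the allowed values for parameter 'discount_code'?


The calculate_discount spec declares:
  - discount_code (string, required): Discount code [values: SAVE10, SAVE20, HALF, FLAT5, FLAT15, VIP30]
Allowed values:
SAVE10, SAVE20, HALF, FLAT5, FLAT15, VIP30


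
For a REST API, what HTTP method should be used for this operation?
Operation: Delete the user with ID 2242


GET = read, POST = create, PUT = update/replace, DELETE = remove
This operation is a removal.
DELETE


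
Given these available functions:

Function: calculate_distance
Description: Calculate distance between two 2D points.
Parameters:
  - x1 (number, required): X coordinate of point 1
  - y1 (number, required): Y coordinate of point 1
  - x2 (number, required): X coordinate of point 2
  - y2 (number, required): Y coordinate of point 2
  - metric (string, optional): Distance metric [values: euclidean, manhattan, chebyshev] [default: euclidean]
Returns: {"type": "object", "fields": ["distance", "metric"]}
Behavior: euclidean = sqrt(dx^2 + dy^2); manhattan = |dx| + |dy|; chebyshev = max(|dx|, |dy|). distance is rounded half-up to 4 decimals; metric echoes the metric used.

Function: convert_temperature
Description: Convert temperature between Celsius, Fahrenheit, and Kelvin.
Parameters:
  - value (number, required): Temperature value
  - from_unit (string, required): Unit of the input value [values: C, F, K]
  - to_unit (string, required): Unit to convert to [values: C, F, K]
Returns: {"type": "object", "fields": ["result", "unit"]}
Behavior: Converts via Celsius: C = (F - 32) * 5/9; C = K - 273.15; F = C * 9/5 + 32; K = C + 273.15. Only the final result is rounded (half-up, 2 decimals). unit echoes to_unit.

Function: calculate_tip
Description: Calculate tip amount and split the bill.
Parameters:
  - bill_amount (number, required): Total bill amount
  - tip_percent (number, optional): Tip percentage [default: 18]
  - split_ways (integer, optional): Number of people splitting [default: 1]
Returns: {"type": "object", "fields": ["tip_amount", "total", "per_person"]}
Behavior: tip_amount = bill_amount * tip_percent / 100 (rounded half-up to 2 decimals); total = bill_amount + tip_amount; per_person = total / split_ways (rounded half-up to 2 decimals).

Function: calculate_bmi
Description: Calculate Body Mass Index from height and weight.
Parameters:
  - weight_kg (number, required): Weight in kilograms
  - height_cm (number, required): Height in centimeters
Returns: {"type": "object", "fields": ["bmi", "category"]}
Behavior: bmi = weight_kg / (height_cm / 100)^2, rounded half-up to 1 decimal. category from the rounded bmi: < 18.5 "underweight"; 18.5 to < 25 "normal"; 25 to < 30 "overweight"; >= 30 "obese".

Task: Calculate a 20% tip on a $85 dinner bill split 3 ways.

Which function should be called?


The task needs a function whose description is: Calculate tip amount and split the bill.
calculate_tip


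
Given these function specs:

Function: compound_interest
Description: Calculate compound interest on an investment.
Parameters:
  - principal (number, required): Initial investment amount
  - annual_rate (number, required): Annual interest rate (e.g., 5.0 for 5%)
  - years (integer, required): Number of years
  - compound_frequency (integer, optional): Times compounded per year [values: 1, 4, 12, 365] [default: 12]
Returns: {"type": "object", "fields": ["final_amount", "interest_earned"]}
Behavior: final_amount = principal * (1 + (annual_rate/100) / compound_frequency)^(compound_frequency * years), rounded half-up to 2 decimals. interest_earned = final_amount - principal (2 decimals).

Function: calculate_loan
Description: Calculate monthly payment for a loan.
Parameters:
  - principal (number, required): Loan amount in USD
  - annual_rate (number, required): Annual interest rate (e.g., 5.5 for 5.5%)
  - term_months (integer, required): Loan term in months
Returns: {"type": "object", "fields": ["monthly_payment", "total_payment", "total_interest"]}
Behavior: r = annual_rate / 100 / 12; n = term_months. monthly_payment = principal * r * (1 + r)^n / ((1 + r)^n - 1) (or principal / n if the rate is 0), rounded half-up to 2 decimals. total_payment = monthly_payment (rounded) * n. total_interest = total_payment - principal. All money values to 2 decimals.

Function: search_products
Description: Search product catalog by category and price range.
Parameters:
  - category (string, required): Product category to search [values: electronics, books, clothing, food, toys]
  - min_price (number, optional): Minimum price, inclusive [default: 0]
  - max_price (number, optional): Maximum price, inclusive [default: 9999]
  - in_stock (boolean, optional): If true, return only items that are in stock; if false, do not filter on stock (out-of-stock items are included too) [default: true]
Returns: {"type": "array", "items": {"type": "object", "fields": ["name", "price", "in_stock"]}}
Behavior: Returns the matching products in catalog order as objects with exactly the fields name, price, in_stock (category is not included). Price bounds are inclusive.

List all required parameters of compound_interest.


Parameters of compound_interest and their required/optional flag:
  principal: required
  annual_rate: required
  years: required
  compound_frequency: optional
annual_rate, principal, years


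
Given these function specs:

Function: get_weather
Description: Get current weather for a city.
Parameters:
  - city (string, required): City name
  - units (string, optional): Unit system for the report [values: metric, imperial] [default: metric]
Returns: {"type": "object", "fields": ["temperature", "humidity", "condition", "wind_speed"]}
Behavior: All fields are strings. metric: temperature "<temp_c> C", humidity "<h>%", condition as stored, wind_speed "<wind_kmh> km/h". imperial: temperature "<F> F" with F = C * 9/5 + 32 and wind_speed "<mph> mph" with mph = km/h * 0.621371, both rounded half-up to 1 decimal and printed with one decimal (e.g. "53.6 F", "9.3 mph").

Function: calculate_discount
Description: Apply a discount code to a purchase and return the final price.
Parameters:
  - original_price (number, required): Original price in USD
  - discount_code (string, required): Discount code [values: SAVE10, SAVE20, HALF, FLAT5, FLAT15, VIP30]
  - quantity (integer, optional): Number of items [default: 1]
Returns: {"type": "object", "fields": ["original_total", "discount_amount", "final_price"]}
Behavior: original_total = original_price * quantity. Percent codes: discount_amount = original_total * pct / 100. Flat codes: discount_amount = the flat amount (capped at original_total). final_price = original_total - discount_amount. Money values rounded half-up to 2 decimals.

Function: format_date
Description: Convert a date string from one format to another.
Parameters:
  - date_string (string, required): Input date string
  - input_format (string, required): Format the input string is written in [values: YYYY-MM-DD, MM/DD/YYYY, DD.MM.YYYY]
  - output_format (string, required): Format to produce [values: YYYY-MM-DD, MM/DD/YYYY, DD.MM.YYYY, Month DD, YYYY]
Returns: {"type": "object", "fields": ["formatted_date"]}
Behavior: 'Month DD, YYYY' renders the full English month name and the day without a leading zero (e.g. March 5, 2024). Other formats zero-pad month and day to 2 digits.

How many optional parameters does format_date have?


Parameters of format_date: date_string (required), input_format (required), output_format (required)
Optional count:
0
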